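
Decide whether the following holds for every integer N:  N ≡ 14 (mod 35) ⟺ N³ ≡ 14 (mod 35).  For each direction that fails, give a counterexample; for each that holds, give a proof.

Converse. Suppose N³ ≡ 14 (mod 35). The only residue r in {0, …, 34} with r³ ≡ 14 (mod 35) is r = 14, so N ≡ 14 (mod 35).

Forward direction. Suppose N ≡ 14 (mod 35). Write N = 35j + 14. Then (35j + 14)³ = 42875j³ + 51450j² + 20580j + 2744 = 35(1225j³ + 1470j² + 588j + 78) + 14, so N³ ≡ 14 (mod 35).

Equivalent; both directions hold.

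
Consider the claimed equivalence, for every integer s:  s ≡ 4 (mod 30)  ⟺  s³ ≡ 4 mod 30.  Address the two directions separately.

(←) Suppose s³ ≡ 4 (mod 30). The only residue r in {0, …, 29} with r³ ≡ 4 (mod 30) is r = 4, so s ≡ 4 (mod 30).

(→) Suppose s ≡ 4 (mod 30). Write s = 30j + 4. Then (30j + 4)³ = 27000j³ + 10800j² + 1440j + 64 = 30(900j³ + 360j² + 48j + 2) + 4, so s³ ≡ 4 (mod 30).

Both directions hold.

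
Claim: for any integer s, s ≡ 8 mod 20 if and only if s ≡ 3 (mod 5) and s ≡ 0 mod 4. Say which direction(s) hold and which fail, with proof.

Converse. If s ≡ 3 (mod 5) and s ≡ 0 (mod 4), then by the Chinese remainder theorem s ≡ 8 (mod 20). This is exactly s ≡ 8 (mod 20).

Forward direction. Suppose s ≡ 8 (mod 20); write s = 20j + 8. Since 5 ∣ 20, reducing mod 5 gives s ≡ 8 ≡ 3 (mod 5); since 4 ∣ 20, reducing mod 4 gives s ≡ 8 ≡ 0 (mod 4).

Both directions hold.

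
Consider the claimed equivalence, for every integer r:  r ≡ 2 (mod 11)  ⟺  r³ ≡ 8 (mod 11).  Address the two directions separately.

(⟹) Suppose r ≡ 2 (mod 11). Write r = 11j + 2. Then (11j + 2)³ = 1331j³ + 726j² + 132j + 8 = 11(121j³ + 66j² + 12j) + 8, so r³ ≡ 8 (mod 11).

(⟸) Conversely, suppose r³ ≡ 8 (mod 11). The only residue r in {0, …, 10} with r³ ≡ 8 (mod 11) is r = 2, so r ≡ 2 (mod 11).

Both directions hold; the statement is true.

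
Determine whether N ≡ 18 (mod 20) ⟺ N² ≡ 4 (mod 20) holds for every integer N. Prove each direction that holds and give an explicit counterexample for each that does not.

Only the forward implication holds.

(→) Suppose N ≡ 18 (mod 20). Write N = 20j + 18. Then (20j + 18)² = 400j² + 720j + 324 = 20(20j² + 36j + 16) + 4, so N² ≡ 4 (mod 20).

(←) This fails: take N = 2. Then 2² = 4 ≡ 4 (mod 20), yet 2 ≡ 2 (mod 20), not 18.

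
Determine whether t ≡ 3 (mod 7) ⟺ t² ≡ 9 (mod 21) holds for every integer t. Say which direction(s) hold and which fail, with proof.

(⇒) fails and (⇐) fails.

(→) This fails: take t = 10. Then 10 ≡ 3 (mod 7), but 10² = 100 ≡ 16 (mod 21), not 9.

(←) This fails: take t = 18. Then 18² = 324 ≡ 9 (mod 21), yet 18 ≡ 4 (mod 7), not 3.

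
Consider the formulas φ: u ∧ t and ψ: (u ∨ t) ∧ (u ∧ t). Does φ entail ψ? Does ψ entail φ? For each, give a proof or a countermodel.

Equivalent; both directions hold.

(⟹) Assume the antecedent. If u is true, the antecedent forces (u = T, t = T), and (u ∨ t) ∧ (u ∧ t) holds there. If u is false, the antecedent cannot hold. Either way (u ∨ t) ∧ (u ∧ t) holds.

(⟸) Assume the antecedent. If u is true, the antecedent forces (u = T, t = T), and u ∧ t holds there. If u is false, the antecedent cannot hold. Either way u ∧ t holds.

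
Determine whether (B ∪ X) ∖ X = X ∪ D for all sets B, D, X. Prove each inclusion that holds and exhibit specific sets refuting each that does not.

Forward inclusion. This inclusion fails. Take B = {1}, D = ∅, X = ∅; then 1 ∈ (B ∪ X) ∖ X but 1 ∉ X ∪ D.

Reverse inclusion. This inclusion fails. Take B = ∅, D = {1}, X = ∅; then 1 ∈ X ∪ D but 1 ∉ (B ∪ X) ∖ X.

Both inclusions fail.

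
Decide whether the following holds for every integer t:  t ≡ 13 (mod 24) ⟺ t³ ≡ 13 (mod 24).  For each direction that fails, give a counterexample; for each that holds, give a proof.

(⟹) Suppose t ≡ 13 (mod 24). Write t = 24j + 13. Then (24j + 13)³ = 13824j³ + 22464j² + 12168j + 2197 = 24(576j³ + 936j² + 507j + 91) + 13, so t³ ≡ 13 (mod 24).

(⟸) Conversely, suppose t³ ≡ 13 (mod 24). The only residue r in {0, …, 23} with r³ ≡ 13 (mod 24) is r = 13, so t ≡ 13 (mod 24).

Equivalent; both directions hold.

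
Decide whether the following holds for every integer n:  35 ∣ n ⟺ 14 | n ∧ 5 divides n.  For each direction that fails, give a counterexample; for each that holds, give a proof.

(⇒) This fails: take n = 35. Certainly 35 ∣ 35, but 14 ∤ 35.

(⇐) Suppose 14 ∣ n and 5 ∣ n. Any common multiple of 14 and 5 is a multiple of their lcm; here gcd(14, 5) = 1, so lcm(14, 5) = 14·5 = 70, so 70 ∣ n. Since 35 ∣ 70, it follows that 35 ∣ n.

(⇒) fails; (⇐) holds.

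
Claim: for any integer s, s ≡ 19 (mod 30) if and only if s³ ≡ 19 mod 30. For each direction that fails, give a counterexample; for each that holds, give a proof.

Both directions hold.

[⇐] Suppose s³ ≡ 19 (mod 30). The only residue r in {0, …, 29} with r³ ≡ 19 (mod 30) is r = 19, so s ≡ 19 (mod 30).

[⇒] Suppose s ≡ 19 (mod 30). Write s = 30j + 19. Then (30j + 19)³ = 27000j³ + 51300j² + 32490j + 6859 = 30(900j³ + 1710j² + 1083j + 228) + 19, so s³ ≡ 19 (mod 30).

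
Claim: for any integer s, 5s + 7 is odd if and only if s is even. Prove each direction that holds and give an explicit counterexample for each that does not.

(⟹) Suppose 5s + 7 is odd. Since 5 is odd, 5s and s have the same parity, so 5s + 7 ≡ s + 7 (mod 2). As 7 is odd, 5s + 7 is odd exactly when s is even. Thus s is even.

(⟸) Conversely, suppose s is even; write s = 2j. Then 5s + 7 = 5·(2j) + 7 = 2·5j + 7, which is odd.

Both directions hold.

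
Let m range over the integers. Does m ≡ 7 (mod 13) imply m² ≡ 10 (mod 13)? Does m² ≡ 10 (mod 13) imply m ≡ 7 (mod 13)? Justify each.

The forward direction holds; the converse fails.

(⇒) Suppose m ≡ 7 (mod 13). Write m = 13j + 7. Then (13j + 7)² = 169j² + 182j + 49 = 13(13j² + 14j + 3) + 10, so m² ≡ 10 (mod 13).

(⇐) This fails: take m = 6. Then 6² = 36 ≡ 10 (mod 13), yet 6 ≡ 6 (mod 13), not 7.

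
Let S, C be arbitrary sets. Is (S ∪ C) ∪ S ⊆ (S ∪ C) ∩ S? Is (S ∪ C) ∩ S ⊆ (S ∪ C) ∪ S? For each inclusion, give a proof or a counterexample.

The sets are not equal: only the reverse inclusion holds.

(⟸) Let x ∈ (S ∪ C) ∩ S. Then either x ∈ S and x ∉ C; or x ∈ S ∩ C. In each case x ∈ (S ∪ C) ∪ S, so (S ∪ C) ∩ S ⊆ (S ∪ C) ∪ S.

(⟹) This inclusion fails. Take S = ∅, C = {1}; then 1 ∈ (S ∪ C) ∪ S but 1 ∉ (S ∪ C) ∩ S.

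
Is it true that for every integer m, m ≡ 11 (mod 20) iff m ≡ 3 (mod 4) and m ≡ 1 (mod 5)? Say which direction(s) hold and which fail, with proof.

(⟸) If m ≡ 3 (mod 4) and m ≡ 1 (mod 5), then by the Chinese remainder theorem m ≡ 11 (mod 20). This is exactly m ≡ 11 (mod 20).

(⟹) Suppose m ≡ 11 (mod 20); write m = 20j + 11. Since 4 ∣ 20, reducing mod 4 gives m ≡ 11 ≡ 3 (mod 4); since 5 ∣ 20, reducing mod 5 gives m ≡ 11 ≡ 1 (mod 5).

Equivalent; both directions hold.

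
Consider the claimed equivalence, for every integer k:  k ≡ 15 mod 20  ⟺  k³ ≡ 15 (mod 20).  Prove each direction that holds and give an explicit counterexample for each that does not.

(⟹) Suppose k ≡ 15 mod 20. Write k = 20j + 15. Then (20j + 15)³ = 8000j³ + 18000j² + 13500j + 3375 = 20(400j³ + 900j² + 675j + 168) + 15, so k³ ≡ 15 (mod 20).

(⟸) Conversely, suppose k³ ≡ 15 (mod 20). The only residue r in {0, …, 19} with r³ ≡ 15 (mod 20) is r = 15, so k ≡ 15 (mod 20).

Equivalent; both directions hold.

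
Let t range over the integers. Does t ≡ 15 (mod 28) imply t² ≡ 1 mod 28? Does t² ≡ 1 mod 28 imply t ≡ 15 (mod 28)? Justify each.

(⇒) holds; (⇐) fails.

(→) Suppose t ≡ 15 (mod 28). Write t = 28j + 15. Then (28j + 15)² = 784j² + 840j + 225 = 28(28j² + 30j + 8) + 1, so t² ≡ 1 (mod 28).

(←) This fails: take t = 1. Then 1² = 1 ≡ 1 (mod 28), yet 1 ≡ 1 (mod 28), not 15.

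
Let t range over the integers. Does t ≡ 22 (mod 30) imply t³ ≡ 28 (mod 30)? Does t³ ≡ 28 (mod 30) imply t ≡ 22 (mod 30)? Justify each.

[⇐] Suppose t³ ≡ 28 (mod 30). The only residue r in {0, …, 29} with r³ ≡ 28 (mod 30) is r = 22, so t ≡ 22 (mod 30).

[⇒] Suppose t ≡ 22 (mod 30). Write t = 30j + 22. Then (30j + 22)³ = 27000j³ + 59400j² + 43560j + 10648 = 30(900j³ + 1980j² + 1452j + 354) + 28, so t³ ≡ 28 (mod 30).

The biconditional holds.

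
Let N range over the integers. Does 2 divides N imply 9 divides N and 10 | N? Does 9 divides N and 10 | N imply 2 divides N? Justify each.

The forward direction fails; the converse holds.

[⇐] Suppose 9 ∣ N and 10 ∣ N. Any common multiple of 9 and 10 is a multiple of their lcm; here gcd(9, 10) = 1, so lcm(9, 10) = 9·10 = 90, so 90 ∣ N. Since 2 ∣ 90, it follows that 2 ∣ N.

[⇒] This fails: take N = 2. Certainly 2 ∣ 2, but 9 ∤ 2.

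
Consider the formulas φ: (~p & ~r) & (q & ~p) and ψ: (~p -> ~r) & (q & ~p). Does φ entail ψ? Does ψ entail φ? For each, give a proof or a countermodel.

The biconditional holds.

(→) Assume the antecedent. If p is true, the antecedent cannot hold. If p is false, the antecedent forces (p = F, q = T, r = F), and (~p -> ~r) & (q & ~p) holds there. Either way (~p -> ~r) & (q & ~p) holds.

(←) Assume the antecedent. If p is true, the antecedent cannot hold. If p is false, the antecedent forces (p = F, q = T, r = F), and (~p & ~r) & (q & ~p) holds there. Either way (~p & ~r) & (q & ~p) holds.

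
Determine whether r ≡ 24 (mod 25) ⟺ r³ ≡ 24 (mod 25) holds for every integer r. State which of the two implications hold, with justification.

Both directions hold.

Forward direction. Suppose r ≡ 24 (mod 25). Write r = 25j + 24. Then (25j + 24)³ = 15625j³ + 45000j² + 43200j + 13824 = 25(625j³ + 1800j² + 1728j + 552) + 24, so r³ ≡ 24 (mod 25).

Converse. Suppose r³ ≡ 24 (mod 25). The only residue r in {0, …, 24} with r³ ≡ 24 (mod 25) is r = 24, so r ≡ 24 (mod 25).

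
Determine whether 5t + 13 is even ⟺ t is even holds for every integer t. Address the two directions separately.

Both directions fail.

(⇒) This fails: t = 7 gives 5t + 13 = 48, which is even, but 7 is odd, not even.

(⇐) This also fails: t = 4 is even, but 5t + 13 = 33 is odd, not even.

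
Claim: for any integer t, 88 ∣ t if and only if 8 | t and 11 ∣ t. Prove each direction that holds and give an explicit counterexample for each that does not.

(→) If 88 ∣ t, write t = 88q. Since 88 = 11·8, t = 8·(11q), so 8 ∣ t; and since 88 = 8·11, t = 11·(8q), so 11 ∣ t.

(←) Suppose 8 ∣ t and 11 ∣ t. Any common multiple of 8 and 11 is a multiple of their lcm; here gcd(8, 11) = 1, so lcm(8, 11) = 8·11 = 88, so 88 ∣ t.

Both implications hold.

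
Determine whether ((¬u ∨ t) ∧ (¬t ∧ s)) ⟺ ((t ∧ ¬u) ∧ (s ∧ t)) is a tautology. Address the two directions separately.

Neither implication holds.

[⇒] This fails. Under u = F, s = T, t = F, the left side is true but the right side is false.

[⇐] This fails. Under u = F, s = T, t = T, the left side is false but the right side is true.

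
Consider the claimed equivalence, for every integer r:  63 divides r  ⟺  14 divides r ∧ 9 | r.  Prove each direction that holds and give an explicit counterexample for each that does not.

Only the reverse direction holds.

(←) Suppose 14 ∣ r and 9 ∣ r. Any common multiple of 14 and 9 is a multiple of their lcm; here gcd(14, 9) = 1, so lcm(14, 9) = 14·9 = 126, so 126 ∣ r. Since 63 ∣ 126, it follows that 63 ∣ r.

(→) This fails: take r = 63. Certainly 63 ∣ 63, but 14 ∤ 63.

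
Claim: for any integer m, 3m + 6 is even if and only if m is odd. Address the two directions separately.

Forward direction. This fails: m = 0 gives 3m + 6 = 6, which is even, but 0 is even, not odd.

Converse. This also fails: m = 1 is odd, but 3m + 6 = 9 is odd, not even.

(⇒) fails and (⇐) fails.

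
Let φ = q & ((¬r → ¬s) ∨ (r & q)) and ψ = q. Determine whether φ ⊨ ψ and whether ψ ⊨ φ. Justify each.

The forward direction holds; the converse fails.

(←) This fails. Under s = T, r = F, q = T, the left side is false but the right side is true.

(→) Assume the antecedent. If s is true, the antecedent forces (s = T, r = T, q = T), and q holds there. If s is false, the antecedent forces (s = F, r = F, q = T) or (s = F, r = T, q = T), and q holds there. Either way q holds.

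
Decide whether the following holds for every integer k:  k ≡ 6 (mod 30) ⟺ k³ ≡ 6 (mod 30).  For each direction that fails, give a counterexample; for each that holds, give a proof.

Both implications hold.

Forward direction. Suppose k ≡ 6 (mod 30). Write k = 30j + 6. Then (30j + 6)³ = 27000j³ + 16200j² + 3240j + 216 = 30(900j³ + 540j² + 108j + 7) + 6, so k³ ≡ 6 (mod 30).

Converse. Suppose k³ ≡ 6 (mod 30). The only residue r in {0, …, 29} with r³ ≡ 6 (mod 30) is r = 6, so k ≡ 6 (mod 30).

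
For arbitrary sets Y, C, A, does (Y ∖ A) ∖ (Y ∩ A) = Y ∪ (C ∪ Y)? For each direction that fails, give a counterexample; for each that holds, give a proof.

The sets are not equal: only the forward inclusion holds.

Reverse inclusion. This inclusion fails. Take Y = ∅, C = {1}, A = ∅; then 1 ∈ Y ∪ (C ∪ Y) but 1 ∉ (Y ∖ A) ∖ (Y ∩ A).

Forward inclusion. Let x ∈ (Y ∖ A) ∖ (Y ∩ A). Then either x ∈ Y and x ∉ C, A; or x ∈ Y ∩ C and x ∉ A. In each case x ∈ Y ∪ (C ∪ Y), so (Y ∖ A) ∖ (Y ∩ A) ⊆ Y ∪ (C ∪ Y).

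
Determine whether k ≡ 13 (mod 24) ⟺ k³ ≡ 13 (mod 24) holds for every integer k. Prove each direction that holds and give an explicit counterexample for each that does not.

Forward direction. Suppose k ≡ 13 (mod 24). Write k = 24j + 13. Then (24j + 13)³ = 13824j³ + 22464j² + 12168j + 2197 = 24(576j³ + 936j² + 507j + 91) + 13, so k³ ≡ 13 (mod 24).

Converse. Suppose k³ ≡ 13 (mod 24). The only residue r in {0, …, 23} with r³ ≡ 13 (mod 24) is r = 13, so k ≡ 13 (mod 24).

Equivalent; both directions hold.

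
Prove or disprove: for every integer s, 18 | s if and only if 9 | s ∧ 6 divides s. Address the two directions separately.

[⇒] If 18 ∣ s, write s = 18q. Since 18 = 2·9, s = 9·(2q), so 9 ∣ s; and since 18 = 3·6, s = 6·(3q), so 6 ∣ s.

[⇐] Suppose 9 ∣ s and 6 ∣ s. Any common multiple of 9 and 6 is a multiple of their lcm; here lcm(9, 6) = 9·6/gcd(9, 6) = 54/3 = 18, so 18 ∣ s.

Both directions hold.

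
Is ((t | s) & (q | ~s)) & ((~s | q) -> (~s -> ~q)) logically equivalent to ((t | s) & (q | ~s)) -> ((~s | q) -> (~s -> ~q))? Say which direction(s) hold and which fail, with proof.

Not equivalent: only (⇒) holds.

Forward direction. Assume the antecedent. If t is true, the antecedent forces (t = T, q = F, s = F) or (t = T, q = T, s = T), and the consequent holds there. If t is false, the consequent reduces to true regardless of the other variables. Either way the consequent holds.

Converse. This fails. Under t = F, q = F, s = F, the left side is false but the right side is true.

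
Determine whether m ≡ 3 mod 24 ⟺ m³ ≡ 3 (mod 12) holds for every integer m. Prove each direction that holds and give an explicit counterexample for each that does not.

(⇒) holds; (⇐) fails.

(←) This fails: take m = 15. Then 15³ = 3375 ≡ 3 (mod 12), yet 15 ≡ 15 (mod 24), not 3.

(→) Suppose m ≡ 3 (mod 24). Then m³ ≡ 3³ = 27 (mod 24), and since 12 ∣ 24, also m³ ≡ 3 (mod 12).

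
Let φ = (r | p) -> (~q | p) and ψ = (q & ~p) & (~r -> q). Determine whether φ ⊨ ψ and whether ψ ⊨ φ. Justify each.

(⟹) This fails. Under r = F, p = F, q = F, the left side is true but the right side is false.

(⟸) This fails. Under r = T, p = F, q = T, the left side is false but the right side is true.

(⇒) fails and (⇐) fails.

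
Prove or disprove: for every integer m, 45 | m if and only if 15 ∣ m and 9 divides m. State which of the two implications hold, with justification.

(⟹) If 45 ∣ m, write m = 45q. Since 45 = 3·15, m = 15·(3q), so 15 ∣ m; and since 45 = 5·9, m = 9·(5q), so 9 ∣ m.

(⟸) Suppose 15 ∣ m and 9 ∣ m. Any common multiple of 15 and 9 is a multiple of their lcm; here lcm(15, 9) = 15·9/gcd(15, 9) = 135/3 = 45, so 45 ∣ m.

Both directions hold.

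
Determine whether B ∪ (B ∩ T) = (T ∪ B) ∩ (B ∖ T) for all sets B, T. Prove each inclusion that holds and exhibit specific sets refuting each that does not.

(⊇) Let x ∈ (T ∪ B) ∩ (B ∖ T). Then x ∈ B and x ∉ T, from which x ∈ B ∪ (B ∩ T).

(⊆) This inclusion fails. Take B = {1}, T = {1}; then 1 ∈ B ∪ (B ∩ T) but 1 ∉ (T ∪ B) ∩ (B ∖ T).

(⊆) fails; (⊇) holds.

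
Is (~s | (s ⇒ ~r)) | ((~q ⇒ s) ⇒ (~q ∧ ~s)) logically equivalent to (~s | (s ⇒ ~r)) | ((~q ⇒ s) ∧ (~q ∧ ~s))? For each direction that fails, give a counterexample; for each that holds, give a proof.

(⇒) Assume the antecedent. If s is true, the antecedent forces (s = T, q = F, r = F) or (s = T, q = T, r = F), and the consequent holds there. If s is false, the consequent reduces to true regardless of the other variables. Either way the consequent holds.

(⇐) Assume the antecedent. If s is true, the antecedent forces (s = T, q = F, r = F) or (s = T, q = T, r = F), and the consequent holds there. If s is false, the consequent reduces to true regardless of the other variables. Either way the consequent holds.

Both directions hold; the statement is true.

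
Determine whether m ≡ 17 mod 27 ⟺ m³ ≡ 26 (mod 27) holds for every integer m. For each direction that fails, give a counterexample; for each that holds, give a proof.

Only the forward direction holds.

(⇒) Suppose m ≡ 17 mod 27. Write m = 27j + 17. Then (27j + 17)³ = 19683j³ + 37179j² + 23409j + 4913 = 27(729j³ + 1377j² + 867j + 181) + 26, so m³ ≡ 26 (mod 27).

(⇐) This fails: take m = 8. Then 8³ = 512 ≡ 26 (mod 27), yet 8 ≡ 8 (mod 27), not 17.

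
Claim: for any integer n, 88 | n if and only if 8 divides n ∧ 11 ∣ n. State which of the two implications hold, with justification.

Both directions hold.

[⇐] Suppose 8 ∣ n and 11 ∣ n. Any common multiple of 8 and 11 is a multiple of their lcm; here gcd(8, 11) = 1, so lcm(8, 11) = 8·11 = 88, so 88 ∣ n.

[⇒] If 88 ∣ n, write n = 88q. Since 88 = 11·8, n = 8·(11q), so 8 ∣ n; and since 88 = 8·11, n = 11·(8q), so 11 ∣ n.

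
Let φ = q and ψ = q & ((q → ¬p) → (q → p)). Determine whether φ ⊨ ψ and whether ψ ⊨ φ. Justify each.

[⇒] This fails. Under q = T, p = F, the left side is true but the right side is false.

[⇐] Assume the antecedent. If q is true, q reduces to true regardless of the other variables. If q is false, the antecedent cannot hold. Either way q holds.

The forward direction fails; the converse holds.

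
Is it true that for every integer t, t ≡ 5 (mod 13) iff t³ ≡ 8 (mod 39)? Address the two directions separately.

Both directions fail.

Forward direction. This fails: take t = 18. Then 18 ≡ 5 (mod 13), but 18³ = 5832 ≡ 21 (mod 39), not 8.

Converse. This fails: take t = 2. Then 2³ = 8 ≡ 8 (mod 39), yet 2 ≡ 2 (mod 13), not 5.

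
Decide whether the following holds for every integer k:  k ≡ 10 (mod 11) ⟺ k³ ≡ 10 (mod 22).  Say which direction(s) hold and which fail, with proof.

Forward direction. This fails: take k = 21. Then 21 ≡ 10 (mod 11), but 21³ = 9261 ≡ 21 (mod 22), not 10.

Converse. The residues r modulo 22 with r³ ≡ 10 (mod 22) are exactly {10}, and each is ≡ 10 (mod 11).

Only the reverse direction holds.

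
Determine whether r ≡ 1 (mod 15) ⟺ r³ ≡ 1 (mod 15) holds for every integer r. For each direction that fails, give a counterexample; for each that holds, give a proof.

(⇒) Suppose r ≡ 1 (mod 15). Write r = 15j + 1. Then (15j + 1)³ = 3375j³ + 675j² + 45j + 1 = 15(225j³ + 45j² + 3j) + 1, so r³ ≡ 1 (mod 15).

(⇐) Conversely, suppose r³ ≡ 1 (mod 15). The only residue r in {0, …, 14} with r³ ≡ 1 (mod 15) is r = 1, so r ≡ 1 (mod 15).

Equivalent; both directions hold.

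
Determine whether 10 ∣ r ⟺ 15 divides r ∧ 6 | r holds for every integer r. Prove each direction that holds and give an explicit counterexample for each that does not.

(←) Suppose 15 ∣ r and 6 ∣ r. Any common multiple of 15 and 6 is a multiple of their lcm; here lcm(15, 6) = 15·6/gcd(15, 6) = 90/3 = 30, so 30 ∣ r. Since 10 ∣ 30, it follows that 10 ∣ r.

(→) This fails: take r = 10. Certainly 10 ∣ 10, but 15 ∤ 10.

Not equivalent: only (⇐) holds.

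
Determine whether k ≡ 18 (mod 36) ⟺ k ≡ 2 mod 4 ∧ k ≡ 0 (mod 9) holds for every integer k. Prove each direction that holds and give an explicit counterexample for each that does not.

[⇒] Suppose k ≡ 18 (mod 36); write k = 36j + 18. Since 4 ∣ 36, reducing mod 4 gives k ≡ 18 ≡ 2 (mod 4); since 9 ∣ 36, reducing mod 9 gives k ≡ 18 ≡ 0 (mod 9).

[⇐] Conversely, if k ≡ 2 (mod 4) and k ≡ 0 (mod 9), then by the Chinese remainder theorem k ≡ 18 (mod 36). This is exactly k ≡ 18 (mod 36).

Equivalent; both directions hold.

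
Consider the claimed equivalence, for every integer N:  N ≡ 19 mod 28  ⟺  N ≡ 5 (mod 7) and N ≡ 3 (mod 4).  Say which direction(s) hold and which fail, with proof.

Both directions hold.

(⟹) Suppose N ≡ 19 (mod 28); write N = 28j + 19. Since 7 ∣ 28, reducing mod 7 gives N ≡ 19 ≡ 5 (mod 7); since 4 ∣ 28, reducing mod 4 gives N ≡ 19 ≡ 3 (mod 4).

(⟸) Conversely, if N ≡ 5 (mod 7) and N ≡ 3 (mod 4), then by the Chinese remainder theorem N ≡ 19 (mod 28). This is exactly N ≡ 19 (mod 28).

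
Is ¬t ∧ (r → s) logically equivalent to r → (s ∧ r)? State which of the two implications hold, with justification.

(⇒) holds; (⇐) fails.

(⇒) Assume the antecedent. If s is true, r → (s ∧ r) reduces to true regardless of the other variables. If s is false, the antecedent forces (s = F, t = F, r = F), and r → (s ∧ r) holds there. Either way r → (s ∧ r) holds.

(⇐) This fails. Under s = F, t = T, r = F, the left side is false but the right side is true.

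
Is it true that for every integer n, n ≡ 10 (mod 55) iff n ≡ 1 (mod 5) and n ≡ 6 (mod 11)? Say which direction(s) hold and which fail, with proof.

(→) This fails: n = 10 gives 10 ≡ 10 (mod 55) but 10 ≡ 0 (mod 5), so the conjunction on the right does not hold.

(←) This fails: n = 6 satisfies both congruences on the right (6 ≡ 1 mod 5 and 6 ≡ 6 mod 11) yet 6 ≡ 6 (mod 55), not 10.

Neither direction holds.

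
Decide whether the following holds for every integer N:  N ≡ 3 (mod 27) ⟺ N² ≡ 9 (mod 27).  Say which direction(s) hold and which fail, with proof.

(⇒) holds; (⇐) fails.

(⇒) Suppose N ≡ 3 (mod 27). Write N = 27j + 3. Then (27j + 3)² = 729j² + 162j + 9 = 27(27j² + 6j) + 9, so N² ≡ 9 (mod 27).

(⇐) This fails: take N = 6. Then 6² = 36 ≡ 9 (mod 27), yet 6 ≡ 6 (mod 27), not 3.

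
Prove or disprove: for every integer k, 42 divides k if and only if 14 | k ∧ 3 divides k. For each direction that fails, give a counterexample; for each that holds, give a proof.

Both directions hold; the statement is true.

(→) If 42 ∣ k, write k = 42q. Since 42 = 3·14, k = 14·(3q), so 14 ∣ k; and since 42 = 14·3, k = 3·(14q), so 3 ∣ k.

(←) Suppose 14 ∣ k and 3 ∣ k. Any common multiple of 14 and 3 is a multiple of their lcm; here gcd(14, 3) = 1, so lcm(14, 3) = 14·3 = 42, so 42 ∣ k.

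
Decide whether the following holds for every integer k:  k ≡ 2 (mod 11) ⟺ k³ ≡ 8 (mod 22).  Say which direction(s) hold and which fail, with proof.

Forward direction. This fails: take k = 13. Then 13 ≡ 2 (mod 11), but 13³ = 2197 ≡ 19 (mod 22), not 8.

Converse. The residues r modulo 22 with r³ ≡ 8 (mod 22) are exactly {2}, and each is ≡ 2 (mod 11).

The forward direction fails; the converse holds.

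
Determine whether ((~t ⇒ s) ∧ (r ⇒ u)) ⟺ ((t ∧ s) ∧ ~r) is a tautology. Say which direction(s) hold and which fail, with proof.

The forward direction fails; the converse holds.

(⇒) This fails. Under u = F, r = F, t = T, s = F, the left side is true but the right side is false.

(⇐) Assume the antecedent. If u is true, the antecedent forces (u = T, r = F, t = T, s = T), and (~t ⇒ s) ∧ (r ⇒ u) holds there. If u is false, the antecedent forces (u = F, r = F, t = T, s = T), and (~t ⇒ s) ∧ (r ⇒ u) holds there. Either way (~t ⇒ s) ∧ (r ⇒ u) holds.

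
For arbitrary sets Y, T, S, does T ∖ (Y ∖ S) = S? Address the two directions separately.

(⟹) This inclusion fails. Take Y = ∅, T = {1}, S = ∅; then 1 ∈ T ∖ (Y ∖ S) but 1 ∉ S.

(⟸) This inclusion fails. Take Y = ∅, T = ∅, S = {1}; then 1 ∈ S but 1 ∉ T ∖ (Y ∖ S).

Both inclusions fail.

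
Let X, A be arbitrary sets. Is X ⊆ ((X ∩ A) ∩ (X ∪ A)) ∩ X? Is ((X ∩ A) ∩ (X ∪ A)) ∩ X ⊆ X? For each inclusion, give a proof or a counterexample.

The sets are not equal: only the reverse inclusion holds.

(⊆) This inclusion fails. Take X = {1}, A = ∅; then 1 ∈ X but 1 ∉ ((X ∩ A) ∩ (X ∪ A)) ∩ X.

(⊇) Let x ∈ ((X ∩ A) ∩ (X ∪ A)) ∩ X. Then x ∈ X ∩ A, from which x ∈ X.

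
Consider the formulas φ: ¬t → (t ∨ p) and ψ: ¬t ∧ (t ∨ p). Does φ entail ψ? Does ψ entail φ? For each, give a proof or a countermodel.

(⇐) Assume the antecedent. If t is true, the antecedent cannot hold. If t is false, the antecedent forces (t = F, p = T), and ¬t → (t ∨ p) holds there. Either way ¬t → (t ∨ p) holds.

(⇒) This fails. Under t = T, p = F, the left side is true but the right side is false.

Only the reverse direction holds.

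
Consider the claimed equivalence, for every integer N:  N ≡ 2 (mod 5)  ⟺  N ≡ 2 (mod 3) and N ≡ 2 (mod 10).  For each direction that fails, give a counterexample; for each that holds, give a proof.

(⇒) fails; (⇐) holds.

(⇐) If N ≡ 2 (mod 3) and N ≡ 2 (mod 10), then by the Chinese remainder theorem N ≡ 2 (mod 30). Since 2 ≡ 2 (mod 5) and 5 ∣ 30, we get N ≡ 2 (mod 5).

(⇒) This fails: N = 7 gives 7 ≡ 2 (mod 5) but 7 ≡ 1 (mod 3), so the conjunction on the right does not hold.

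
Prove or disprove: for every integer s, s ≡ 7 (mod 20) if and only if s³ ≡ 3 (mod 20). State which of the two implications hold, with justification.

The biconditional holds.

(→) Suppose s ≡ 7 (mod 20). Write s = 20j + 7. Then (20j + 7)³ = 8000j³ + 8400j² + 2940j + 343 = 20(400j³ + 420j² + 147j + 17) + 3, so s³ ≡ 3 (mod 20).

(←) Conversely, suppose s³ ≡ 3 (mod 20). The only residue r in {0, …, 19} with r³ ≡ 3 (mod 20) is r = 7, so s ≡ 7 (mod 20).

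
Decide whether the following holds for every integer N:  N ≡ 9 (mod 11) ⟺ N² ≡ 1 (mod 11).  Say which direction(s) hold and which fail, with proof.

Neither implication holds.

(⇒) This fails: take N = 9. Then 9 ≡ 9 (mod 11), but 9² = 81 ≡ 4 (mod 11), not 1.

(⇐) This fails: take N = 1. Then 1² = 1 ≡ 1 (mod 11), yet 1 ≡ 1 (mod 11), not 9.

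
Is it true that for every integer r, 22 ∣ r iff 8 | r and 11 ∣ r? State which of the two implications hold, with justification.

[⇒] This fails: take r = 22. Certainly 22 ∣ 22, but 8 ∤ 22.

[⇐] Suppose 8 ∣ r and 11 ∣ r. Any common multiple of 8 and 11 is a multiple of their lcm; here gcd(8, 11) = 1, so lcm(8, 11) = 8·11 = 88, so 88 ∣ r. Since 22 ∣ 88, it follows that 22 ∣ r.

Only the reverse direction holds.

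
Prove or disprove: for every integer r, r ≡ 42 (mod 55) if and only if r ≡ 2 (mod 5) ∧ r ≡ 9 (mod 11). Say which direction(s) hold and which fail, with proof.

(⟸) If r ≡ 2 (mod 5) and r ≡ 9 (mod 11), then by the Chinese remainder theorem r ≡ 42 (mod 55). This is exactly r ≡ 42 (mod 55).

(⟹) Suppose r ≡ 42 (mod 55); write r = 55j + 42. Since 5 ∣ 55, reducing mod 5 gives r ≡ 42 ≡ 2 (mod 5); since 11 ∣ 55, reducing mod 11 gives r ≡ 42 ≡ 9 (mod 11).

Both implications hold.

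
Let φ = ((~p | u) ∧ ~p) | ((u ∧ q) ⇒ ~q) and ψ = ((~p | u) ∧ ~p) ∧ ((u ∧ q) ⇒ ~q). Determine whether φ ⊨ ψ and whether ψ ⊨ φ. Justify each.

Only the reverse direction holds.

(⇒) This fails. Under p = T, q = F, u = F, the left side is true but the right side is false.

(⇐) Assume the antecedent. If p is true, the antecedent cannot hold. If p is false, the consequent reduces to true regardless of the other variables. Either way the consequent holds.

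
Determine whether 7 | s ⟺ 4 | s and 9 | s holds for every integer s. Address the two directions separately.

Both directions fail.

(⟹) This fails: take s = 7. Certainly 7 ∣ 7, but 4 ∤ 7.

(⟸) This fails: take s = 36. Both 4 ∣ 36 and 9 ∣ 36, yet 36 is not a multiple of 7 (since 36 = 5·7 + 1), so 7 ∤ 36.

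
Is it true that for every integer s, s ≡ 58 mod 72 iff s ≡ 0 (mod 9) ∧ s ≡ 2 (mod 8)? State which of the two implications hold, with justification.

[⇒] This fails: s = 58 gives 58 ≡ 58 (mod 72) but 58 ≡ 4 (mod 9), so the conjunction on the right does not hold.

[⇐] This fails: s = 18 satisfies both congruences on the right (18 ≡ 0 mod 9 and 18 ≡ 2 mod 8) yet 18 ≡ 18 (mod 72), not 58.

Neither direction holds.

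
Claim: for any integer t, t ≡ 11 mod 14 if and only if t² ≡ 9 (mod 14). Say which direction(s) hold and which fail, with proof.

[⇐] This fails: take t = 3. Then 3² = 9 ≡ 9 (mod 14), yet 3 ≡ 3 (mod 14), not 11.

[⇒] Suppose t ≡ 11 mod 14. Write t = 14j + 11. Then (14j + 11)² = 196j² + 308j + 121 = 14(14j² + 22j + 8) + 9, so t² ≡ 9 (mod 14).

(⇒) holds; (⇐) fails.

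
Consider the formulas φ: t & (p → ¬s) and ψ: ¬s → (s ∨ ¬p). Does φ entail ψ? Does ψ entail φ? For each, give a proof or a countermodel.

Neither implication holds.

[⇒] This fails. Under p = T, t = T, s = F, the left side is true but the right side is false.

[⇐] This fails. Under p = F, t = F, s = F, the left side is false but the right side is true.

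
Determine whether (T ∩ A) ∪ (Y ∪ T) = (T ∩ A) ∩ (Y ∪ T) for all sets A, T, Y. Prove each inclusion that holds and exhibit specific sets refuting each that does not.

Only the reverse inclusion holds.

(⟹) This inclusion fails. Take A = ∅, T = {1}, Y = ∅; then 1 ∈ (T ∩ A) ∪ (Y ∪ T) but 1 ∉ (T ∩ A) ∩ (Y ∪ T).

(⟸) Let x ∈ (T ∩ A) ∩ (Y ∪ T). Then either x ∈ A ∩ T and x ∉ Y; or x ∈ A ∩ T ∩ Y. In each case x ∈ (T ∩ A) ∪ (Y ∪ T), so (T ∩ A) ∩ (Y ∪ T) ⊆ (T ∩ A) ∪ (Y ∪ T).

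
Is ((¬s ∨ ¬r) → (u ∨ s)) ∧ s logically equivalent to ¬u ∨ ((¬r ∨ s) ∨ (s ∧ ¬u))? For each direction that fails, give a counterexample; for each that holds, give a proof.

(⟹) Assume the antecedent. If s is true, ¬u ∨ ((¬r ∨ s) ∨ (s ∧ ¬u)) reduces to true regardless of the other variables. If s is false, the antecedent cannot hold. Either way ¬u ∨ ((¬r ∨ s) ∨ (s ∧ ¬u)) holds.

(⟸) This fails. Under s = F, u = F, r = F, the left side is false but the right side is true.

Only the forward direction holds.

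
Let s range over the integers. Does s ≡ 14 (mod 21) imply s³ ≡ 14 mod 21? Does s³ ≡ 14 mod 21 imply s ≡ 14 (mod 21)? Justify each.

Both directions hold; the statement is true.

(⇒) Suppose s ≡ 14 (mod 21). Write s = 21j + 14. Then (21j + 14)³ = 9261j³ + 18522j² + 12348j + 2744 = 21(441j³ + 882j² + 588j + 130) + 14, so s³ ≡ 14 (mod 21).

(⇐) Conversely, suppose s³ ≡ 14 (mod 21). The only residue r in {0, …, 20} with r³ ≡ 14 (mod 21) is r = 14, so s ≡ 14 (mod 21).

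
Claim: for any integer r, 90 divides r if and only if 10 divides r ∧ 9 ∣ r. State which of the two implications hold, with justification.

(⟹) If 90 ∣ r, write r = 90q. Since 90 = 9·10, r = 10·(9q), so 10 ∣ r; and since 90 = 10·9, r = 9·(10q), so 9 ∣ r.

(⟸) Suppose 10 ∣ r and 9 ∣ r. Any common multiple of 10 and 9 is a multiple of their lcm; here gcd(10, 9) = 1, so lcm(10, 9) = 10·9 = 90, so 90 ∣ r.

The biconditional holds.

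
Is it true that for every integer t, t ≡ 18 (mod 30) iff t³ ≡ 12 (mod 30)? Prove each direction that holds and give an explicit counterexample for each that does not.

Both directions hold; the statement is true.

(⇐) Suppose t³ ≡ 12 (mod 30). The only residue r in {0, …, 29} with r³ ≡ 12 (mod 30) is r = 18, so t ≡ 18 (mod 30).

(⇒) Suppose t ≡ 18 (mod 30). Write t = 30j + 18. Then (30j + 18)³ = 27000j³ + 48600j² + 29160j + 5832 = 30(900j³ + 1620j² + 972j + 194) + 12, so t³ ≡ 12 (mod 30).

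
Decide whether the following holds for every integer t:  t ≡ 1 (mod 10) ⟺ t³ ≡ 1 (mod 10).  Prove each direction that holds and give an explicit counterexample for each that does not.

Both directions hold; the statement is true.

(→) Suppose t ≡ 1 (mod 10). Write t = 10j + 1. Then (10j + 1)³ = 1000j³ + 300j² + 30j + 1 = 10(100j³ + 30j² + 3j) + 1, so t³ ≡ 1 (mod 10).

(←) For the converse, argue contrapositively. If t ≢ 1 (mod 10), then t is congruent to one of 0, 2, 3, 4, 5, 6, 7, 8, 9 modulo 10, and these give t³ ≡ 0, 8, 7, 4, 5, 6, 3, 2, 9 respectively — never 1.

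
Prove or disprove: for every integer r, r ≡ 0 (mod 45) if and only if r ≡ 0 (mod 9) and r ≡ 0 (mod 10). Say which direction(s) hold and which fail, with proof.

[⇐] If r ≡ 0 (mod 9) and r ≡ 0 (mod 10), then by the Chinese remainder theorem r ≡ 0 (mod 90). Since 0 ≡ 0 (mod 45) and 45 ∣ 90, we get r ≡ 0 (mod 45).

[⇒] This fails: r = 45 gives 45 ≡ 0 (mod 45) but 45 ≡ 5 (mod 10), so the conjunction on the right does not hold.

(⇒) fails; (⇐) holds.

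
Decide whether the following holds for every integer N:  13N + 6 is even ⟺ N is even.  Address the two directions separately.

Equivalent; both directions hold.

(⟸) Suppose N is even; write N = 2j. Then 13N + 6 = 13·(2j) + 6 = 2·13j + 6, which is even.

(⟹) Suppose 13N + 6 is even. Since 13 is odd, 13N and N have the same parity, so 13N + 6 ≡ N + 6 (mod 2). As 6 is even, 13N + 6 is even exactly when N is even. Thus N is even.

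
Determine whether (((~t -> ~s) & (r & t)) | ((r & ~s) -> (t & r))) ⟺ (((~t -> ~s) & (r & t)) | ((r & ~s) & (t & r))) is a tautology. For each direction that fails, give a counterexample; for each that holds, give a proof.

(⇒) fails; (⇐) holds.

[⇒] This fails. Under t = F, r = F, s = F, the left side is true but the right side is false.

[⇐] Assume the antecedent. If t is true, the consequent reduces to true regardless of the other variables. If t is false, the antecedent cannot hold. Either way the consequent holds.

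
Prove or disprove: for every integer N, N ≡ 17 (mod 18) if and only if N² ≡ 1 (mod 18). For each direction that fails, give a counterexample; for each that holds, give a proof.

Only the forward implication holds.

(⟹) Suppose N ≡ 17 (mod 18). Write N = 18j + 17. Then (18j + 17)² = 324j² + 612j + 289 = 18(18j² + 34j + 16) + 1, so N² ≡ 1 (mod 18).

(⟸) This fails: take N = 1. Then 1² = 1 ≡ 1 (mod 18), yet 1 ≡ 1 (mod 18), not 17.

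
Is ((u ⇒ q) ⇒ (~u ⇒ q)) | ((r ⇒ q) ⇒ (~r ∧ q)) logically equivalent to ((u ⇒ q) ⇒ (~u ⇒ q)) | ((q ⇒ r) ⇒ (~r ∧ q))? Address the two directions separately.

The forward direction fails; the converse holds.

Forward direction. This fails. Under q = F, u = F, r = T, the left side is true but the right side is false.

Converse. Assume the antecedent. If q is true, the consequent reduces to true regardless of the other variables. If q is false, the antecedent forces (q = F, u = T, r = F) or (q = F, u = T, r = T), and the consequent holds there. Either way the consequent holds.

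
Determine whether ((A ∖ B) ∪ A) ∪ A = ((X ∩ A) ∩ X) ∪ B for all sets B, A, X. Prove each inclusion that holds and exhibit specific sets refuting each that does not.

(⟹) This inclusion fails. Take B = ∅, A = {1}, X = ∅; then 1 ∈ ((A ∖ B) ∪ A) ∪ A but 1 ∉ ((X ∩ A) ∩ X) ∪ B.

(⟸) This inclusion fails. Take B = {1}, A = ∅, X = ∅; then 1 ∈ ((X ∩ A) ∩ X) ∪ B but 1 ∉ ((A ∖ B) ∪ A) ∪ A.

(⊆) fails and (⊇) fails.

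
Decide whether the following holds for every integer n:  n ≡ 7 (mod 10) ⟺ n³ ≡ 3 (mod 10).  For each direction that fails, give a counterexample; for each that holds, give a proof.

(→) Suppose n ≡ 7 (mod 10). Write n = 10j + 7. Then (10j + 7)³ = 1000j³ + 2100j² + 1470j + 343 = 10(100j³ + 210j² + 147j + 34) + 3, so n³ ≡ 3 (mod 10).

(←) Conversely, suppose n³ ≡ 3 (mod 10). The only residue r in {0, …, 9} with r³ ≡ 3 (mod 10) is r = 7, so n ≡ 7 (mod 10).

Both directions hold; the statement is true.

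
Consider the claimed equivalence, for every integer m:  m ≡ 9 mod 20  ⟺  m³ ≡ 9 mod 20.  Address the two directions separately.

The biconditional holds.

(⟸) Suppose m³ ≡ 9 (mod 20). The only residue r in {0, …, 19} with r³ ≡ 9 (mod 20) is r = 9, so m ≡ 9 (mod 20).

(⟹) Suppose m ≡ 9 mod 20. Write m = 20j + 9. Then (20j + 9)³ = 8000j³ + 10800j² + 4860j + 729 = 20(400j³ + 540j² + 243j + 36) + 9, so m³ ≡ 9 (mod 20).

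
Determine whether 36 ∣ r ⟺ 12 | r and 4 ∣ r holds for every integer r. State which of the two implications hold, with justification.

(⇐) This fails: take r = 12. Both 12 ∣ 12 and 4 ∣ 12, yet 12 is not a multiple of 36 (since 12 = 0·36 + 12), so 36 ∤ 12.

(⇒) If 36 ∣ r, write r = 36q. Since 36 = 3·12, r = 12·(3q), so 12 ∣ r; and since 36 = 9·4, r = 4·(9q), so 4 ∣ r.

The forward direction holds; the converse fails.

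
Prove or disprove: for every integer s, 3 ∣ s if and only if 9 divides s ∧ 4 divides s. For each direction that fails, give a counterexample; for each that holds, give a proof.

(⇒) fails; (⇐) holds.

(⟹) This fails: take s = 3. Certainly 3 ∣ 3, but 9 ∤ 3.

(⟸) Suppose 9 ∣ s and 4 ∣ s. Any common multiple of 9 and 4 is a multiple of their lcm; here gcd(9, 4) = 1, so lcm(9, 4) = 9·4 = 36, so 36 ∣ s. Since 3 ∣ 36, it follows that 3 ∣ s.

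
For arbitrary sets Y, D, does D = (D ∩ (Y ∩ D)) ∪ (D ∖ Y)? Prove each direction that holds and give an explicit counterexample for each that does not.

(⟹) Let x ∈ D. Then either x ∈ D and x ∉ Y; or x ∈ Y ∩ D. In each case x ∈ (D ∩ (Y ∩ D)) ∪ (D ∖ Y), so D ⊆ (D ∩ (Y ∩ D)) ∪ (D ∖ Y).

(⟸) Let x ∈ (D ∩ (Y ∩ D)) ∪ (D ∖ Y). Then either x ∈ D and x ∉ Y; or x ∈ Y ∩ D. In each case x ∈ D, so (D ∩ (Y ∩ D)) ∪ (D ∖ Y) ⊆ D.

Both inclusions hold.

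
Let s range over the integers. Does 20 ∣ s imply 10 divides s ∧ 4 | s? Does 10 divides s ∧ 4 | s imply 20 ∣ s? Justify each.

Equivalent; both directions hold.

Forward direction. If 20 ∣ s, write s = 20q. Since 20 = 2·10, s = 10·(2q), so 10 ∣ s; and since 20 = 5·4, s = 4·(5q), so 4 ∣ s.

Converse. Suppose 10 ∣ s and 4 ∣ s. Any common multiple of 10 and 4 is a multiple of their lcm; here lcm(10, 4) = 10·4/gcd(10, 4) = 40/2 = 20, so 20 ∣ s.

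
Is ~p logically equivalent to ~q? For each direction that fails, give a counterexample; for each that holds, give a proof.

Neither implication holds.

[⇒] This fails. Under q = T, p = F, the left side is true but the right side is false.

[⇐] This fails. Under q = F, p = T, the left side is false but the right side is true.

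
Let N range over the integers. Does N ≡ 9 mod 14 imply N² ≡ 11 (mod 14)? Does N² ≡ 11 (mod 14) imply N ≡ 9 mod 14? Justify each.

Only the forward direction holds.

[⇐] This fails: take N = 5. Then 5² = 25 ≡ 11 (mod 14), yet 5 ≡ 5 (mod 14), not 9.

[⇒] Suppose N ≡ 9 mod 14. Write N = 14j + 9. Then (14j + 9)² = 196j² + 252j + 81 = 14(14j² + 18j + 5) + 11, so N² ≡ 11 (mod 14).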